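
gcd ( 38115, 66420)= 45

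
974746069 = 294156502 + 680589567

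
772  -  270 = 502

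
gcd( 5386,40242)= 2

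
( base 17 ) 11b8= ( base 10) 5397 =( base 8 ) 12425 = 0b1010100010101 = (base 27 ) 7ao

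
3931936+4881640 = 8813576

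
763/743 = 763/743 = 1.03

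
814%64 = 46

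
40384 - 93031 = - 52647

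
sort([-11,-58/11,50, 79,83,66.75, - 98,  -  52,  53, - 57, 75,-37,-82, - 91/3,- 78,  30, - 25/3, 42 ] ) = [-98 , -82,-78, - 57, - 52,  -  37, - 91/3,-11, - 25/3, - 58/11,30, 42,50, 53, 66.75,75,  79,  83 ]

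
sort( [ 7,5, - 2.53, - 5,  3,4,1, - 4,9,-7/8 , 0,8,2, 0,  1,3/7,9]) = [ - 5 ,-4, - 2.53, - 7/8 , 0,0,3/7, 1,1,2, 3, 4,5, 7, 8, 9,9 ]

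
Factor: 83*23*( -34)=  - 2^1*17^1*23^1*83^1  =  -64906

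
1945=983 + 962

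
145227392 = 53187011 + 92040381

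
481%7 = 5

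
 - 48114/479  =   - 101+265/479 = -  100.45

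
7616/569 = 7616/569 =13.38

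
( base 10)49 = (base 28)1l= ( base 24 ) 21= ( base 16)31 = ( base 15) 34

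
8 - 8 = 0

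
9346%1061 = 858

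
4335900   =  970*4470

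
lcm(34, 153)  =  306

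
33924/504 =2827/42 = 67.31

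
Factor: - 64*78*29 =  - 144768 = - 2^7*3^1 * 13^1*29^1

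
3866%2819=1047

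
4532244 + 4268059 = 8800303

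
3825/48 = 79 + 11/16=79.69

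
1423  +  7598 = 9021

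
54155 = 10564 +43591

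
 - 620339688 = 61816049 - 682155737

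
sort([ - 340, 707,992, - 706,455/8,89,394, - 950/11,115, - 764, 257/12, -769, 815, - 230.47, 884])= [ - 769, - 764,- 706, - 340  ,  -  230.47 , - 950/11,257/12,  455/8, 89, 115,394,707 , 815, 884,992]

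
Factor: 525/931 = 3^1*5^2*7^( - 1 )*19^( - 1 ) = 75/133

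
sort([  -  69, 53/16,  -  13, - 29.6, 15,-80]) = [ - 80, - 69, - 29.6, - 13,53/16,15]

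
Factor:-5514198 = -2^1*3^1 * 919033^1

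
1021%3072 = 1021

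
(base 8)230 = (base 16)98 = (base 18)88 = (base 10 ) 152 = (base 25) 62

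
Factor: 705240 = 2^3*3^3*5^1*653^1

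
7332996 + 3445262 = 10778258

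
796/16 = 49 + 3/4  =  49.75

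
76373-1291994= - 1215621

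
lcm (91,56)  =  728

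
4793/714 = 4793/714 = 6.71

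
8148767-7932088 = 216679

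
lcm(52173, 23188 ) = 208692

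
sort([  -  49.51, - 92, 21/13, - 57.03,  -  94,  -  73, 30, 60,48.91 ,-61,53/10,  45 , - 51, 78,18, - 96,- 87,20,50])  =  [  -  96 , - 94,  -  92, - 87 , - 73, - 61, - 57.03,  -  51,-49.51,21/13, 53/10,  18,20,30,45, 48.91,50, 60 , 78 ] 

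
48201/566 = 48201/566  =  85.16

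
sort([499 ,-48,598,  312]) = [ - 48,  312,499 , 598 ] 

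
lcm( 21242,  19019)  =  1635634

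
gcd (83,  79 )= 1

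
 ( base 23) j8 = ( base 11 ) 375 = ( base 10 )445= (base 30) ep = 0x1bd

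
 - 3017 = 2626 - 5643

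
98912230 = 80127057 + 18785173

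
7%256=7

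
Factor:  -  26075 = - 5^2*7^1*149^1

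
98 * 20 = 1960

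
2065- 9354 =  - 7289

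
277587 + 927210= 1204797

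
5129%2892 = 2237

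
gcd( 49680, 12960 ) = 2160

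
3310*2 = 6620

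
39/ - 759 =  - 13/253 = -  0.05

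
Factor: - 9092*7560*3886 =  - 2^6* 3^3*5^1*7^1*29^1 *67^1 * 2273^1 = - 267106230720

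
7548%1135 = 738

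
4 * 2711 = 10844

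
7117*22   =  156574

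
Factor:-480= - 2^5 * 3^1*5^1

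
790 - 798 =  - 8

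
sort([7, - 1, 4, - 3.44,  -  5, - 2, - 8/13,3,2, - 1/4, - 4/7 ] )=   [- 5, - 3.44, - 2, - 1, - 8/13 , - 4/7, - 1/4, 2, 3, 4,7] 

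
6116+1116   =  7232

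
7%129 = 7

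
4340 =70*62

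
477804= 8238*58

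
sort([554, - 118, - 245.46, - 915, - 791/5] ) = [ - 915  ,- 245.46, - 791/5, - 118, 554 ] 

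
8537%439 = 196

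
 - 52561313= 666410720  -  718972033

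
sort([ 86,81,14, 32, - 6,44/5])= [ - 6,44/5, 14,  32,81,86] 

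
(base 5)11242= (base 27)13c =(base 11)688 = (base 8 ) 1466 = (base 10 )822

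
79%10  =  9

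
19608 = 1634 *12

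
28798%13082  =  2634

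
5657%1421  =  1394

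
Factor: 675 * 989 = 3^3*5^2 * 23^1 * 43^1 = 667575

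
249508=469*532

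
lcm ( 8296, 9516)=323544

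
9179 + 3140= 12319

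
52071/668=77 + 635/668 = 77.95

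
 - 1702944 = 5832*( - 292)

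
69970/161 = 69970/161 = 434.60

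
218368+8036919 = 8255287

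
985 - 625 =360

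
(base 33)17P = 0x541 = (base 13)7c6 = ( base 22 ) 2H3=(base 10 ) 1345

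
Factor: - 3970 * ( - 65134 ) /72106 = 129290990/36053 = 2^1*5^1*29^1*31^(-1)*397^1*1123^1*1163^( - 1 ) 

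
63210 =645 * 98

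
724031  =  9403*77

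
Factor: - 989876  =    -  2^2*17^1 * 14557^1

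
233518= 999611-766093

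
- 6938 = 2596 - 9534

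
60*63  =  3780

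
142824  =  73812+69012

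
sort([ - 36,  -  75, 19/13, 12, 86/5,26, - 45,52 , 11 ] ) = [ - 75 , - 45, - 36,19/13,11,12,86/5, 26,52 ] 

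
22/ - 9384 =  -1 + 4681/4692 = -0.00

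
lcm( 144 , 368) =3312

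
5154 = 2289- - 2865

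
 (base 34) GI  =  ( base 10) 562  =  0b1000110010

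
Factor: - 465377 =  - 11^1 * 42307^1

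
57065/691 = 82  +  403/691  =  82.58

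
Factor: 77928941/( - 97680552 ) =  - 2^( - 3 )*3^( - 1)*97^( - 1 ) * 6547^1 * 11903^1*41959^( - 1)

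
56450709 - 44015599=12435110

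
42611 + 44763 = 87374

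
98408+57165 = 155573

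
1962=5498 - 3536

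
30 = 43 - 13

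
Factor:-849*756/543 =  - 213948/181=-  2^2 * 3^3*7^1*181^(-1) * 283^1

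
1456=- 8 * ( - 182) 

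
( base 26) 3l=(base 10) 99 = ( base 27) 3I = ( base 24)43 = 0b1100011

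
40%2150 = 40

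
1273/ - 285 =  - 5+8/15 = - 4.47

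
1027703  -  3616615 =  - 2588912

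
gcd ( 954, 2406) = 6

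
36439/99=36439/99= 368.07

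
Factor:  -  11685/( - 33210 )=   19/54=2^ ( - 1)*3^( - 3)*19^1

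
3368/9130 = 1684/4565 = 0.37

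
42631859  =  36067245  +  6564614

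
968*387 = 374616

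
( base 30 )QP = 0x325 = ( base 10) 805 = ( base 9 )1084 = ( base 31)PU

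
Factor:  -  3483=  -3^4*43^1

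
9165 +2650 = 11815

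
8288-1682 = 6606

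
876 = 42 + 834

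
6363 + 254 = 6617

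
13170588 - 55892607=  - 42722019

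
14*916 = 12824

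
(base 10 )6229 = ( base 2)1100001010101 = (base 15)1CA4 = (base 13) 2ab2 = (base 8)14125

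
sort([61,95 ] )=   [ 61 , 95]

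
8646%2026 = 542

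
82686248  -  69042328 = 13643920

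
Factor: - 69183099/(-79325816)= 2^( - 3 )*3^3*41^( - 1)*241847^(  -  1)*2562337^1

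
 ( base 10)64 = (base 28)28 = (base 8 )100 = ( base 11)59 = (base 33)1V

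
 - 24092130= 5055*(- 4766 ) 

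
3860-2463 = 1397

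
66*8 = 528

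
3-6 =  - 3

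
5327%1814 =1699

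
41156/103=41156/103 = 399.57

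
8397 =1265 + 7132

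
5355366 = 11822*453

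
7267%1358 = 477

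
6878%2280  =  38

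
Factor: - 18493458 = - 2^1 *3^1*661^1*4663^1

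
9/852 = 3/284 = 0.01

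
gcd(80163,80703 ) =27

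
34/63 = 34/63  =  0.54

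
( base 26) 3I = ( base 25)3L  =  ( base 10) 96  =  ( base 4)1200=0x60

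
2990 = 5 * 598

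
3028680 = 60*50478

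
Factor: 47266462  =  2^1*29^1 * 814939^1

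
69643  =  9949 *7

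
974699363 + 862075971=1836775334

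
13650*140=1911000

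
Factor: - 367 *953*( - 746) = 260914246 =2^1*367^1*373^1*953^1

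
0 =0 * 960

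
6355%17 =14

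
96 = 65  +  31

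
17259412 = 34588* 499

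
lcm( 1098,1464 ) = 4392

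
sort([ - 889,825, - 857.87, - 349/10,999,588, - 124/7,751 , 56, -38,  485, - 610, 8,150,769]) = [  -  889,-857.87, - 610, - 38, - 349/10, - 124/7, 8 , 56,150,485  ,  588,  751,769, 825,999 ]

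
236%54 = 20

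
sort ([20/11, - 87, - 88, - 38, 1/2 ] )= [ -88,-87, - 38,1/2, 20/11]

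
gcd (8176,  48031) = 1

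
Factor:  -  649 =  - 11^1*59^1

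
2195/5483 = 2195/5483 = 0.40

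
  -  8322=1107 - 9429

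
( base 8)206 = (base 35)3t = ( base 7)251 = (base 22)62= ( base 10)134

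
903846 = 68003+835843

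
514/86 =5 + 42/43 = 5.98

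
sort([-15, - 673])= [-673, - 15 ] 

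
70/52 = 35/26 = 1.35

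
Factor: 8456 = 2^3 * 7^1 *151^1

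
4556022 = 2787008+1769014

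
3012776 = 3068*982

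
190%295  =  190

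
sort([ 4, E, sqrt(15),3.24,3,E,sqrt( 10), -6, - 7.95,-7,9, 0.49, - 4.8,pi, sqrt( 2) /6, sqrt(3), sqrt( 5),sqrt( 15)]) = [-7.95, - 7,-6, - 4.8, sqrt(2)/6,0.49 , sqrt (3),sqrt(5),E,E,3,pi,sqrt(10),3.24,sqrt(15 ),sqrt( 15),4  ,  9 ] 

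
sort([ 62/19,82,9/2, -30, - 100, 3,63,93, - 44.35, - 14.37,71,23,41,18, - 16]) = [ - 100, - 44.35, - 30, - 16,-14.37, 3,62/19,9/2,  18, 23,41,63, 71,82, 93 ] 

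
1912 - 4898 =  - 2986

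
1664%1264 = 400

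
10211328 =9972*1024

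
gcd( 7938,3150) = 126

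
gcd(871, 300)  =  1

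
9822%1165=502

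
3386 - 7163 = -3777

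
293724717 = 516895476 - 223170759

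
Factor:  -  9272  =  -2^3 * 19^1*61^1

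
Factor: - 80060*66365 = - 2^2 *5^2*13^1*1021^1*4003^1  =  - 5313181900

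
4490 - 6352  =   -1862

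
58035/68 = 853 + 31/68 =853.46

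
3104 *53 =164512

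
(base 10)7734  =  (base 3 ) 101121110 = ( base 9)11543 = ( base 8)17066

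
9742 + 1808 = 11550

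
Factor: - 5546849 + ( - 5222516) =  - 10769365 =-  5^1 * 2153873^1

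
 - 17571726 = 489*( - 35934)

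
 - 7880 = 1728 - 9608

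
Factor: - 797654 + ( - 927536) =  - 1725190 = -2^1*5^1*172519^1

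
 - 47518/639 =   -  75 + 407/639 =- 74.36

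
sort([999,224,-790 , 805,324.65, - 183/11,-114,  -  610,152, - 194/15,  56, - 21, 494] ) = [ - 790, - 610,-114,- 21 , -183/11, - 194/15,56, 152,224, 324.65,  494 , 805 , 999 ]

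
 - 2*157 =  - 314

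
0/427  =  0 = 0.00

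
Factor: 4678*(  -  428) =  - 2^3*107^1* 2339^1 = - 2002184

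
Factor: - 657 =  - 3^2*73^1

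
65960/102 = 646 + 2/3 = 646.67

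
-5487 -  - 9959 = 4472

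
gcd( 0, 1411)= 1411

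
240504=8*30063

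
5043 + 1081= 6124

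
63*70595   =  4447485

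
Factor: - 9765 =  -3^2*5^1 * 7^1* 31^1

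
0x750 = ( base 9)2510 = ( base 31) 1TC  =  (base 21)453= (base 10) 1872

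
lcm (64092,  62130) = 6088740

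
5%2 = 1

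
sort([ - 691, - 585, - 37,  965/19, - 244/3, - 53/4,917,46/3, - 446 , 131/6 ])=[ - 691, - 585, -446, - 244/3, - 37,- 53/4, 46/3, 131/6, 965/19,  917] 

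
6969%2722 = 1525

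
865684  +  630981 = 1496665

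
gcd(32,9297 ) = 1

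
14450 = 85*170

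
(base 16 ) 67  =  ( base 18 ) 5D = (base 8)147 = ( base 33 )34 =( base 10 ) 103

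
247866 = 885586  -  637720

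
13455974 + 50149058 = 63605032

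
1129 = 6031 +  - 4902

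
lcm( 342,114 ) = 342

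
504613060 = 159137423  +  345475637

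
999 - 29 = 970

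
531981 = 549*969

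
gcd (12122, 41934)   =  58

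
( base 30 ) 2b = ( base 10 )71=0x47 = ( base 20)3B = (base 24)2N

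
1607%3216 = 1607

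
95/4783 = 95/4783 = 0.02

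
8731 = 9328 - 597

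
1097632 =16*68602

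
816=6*136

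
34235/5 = 6847 = 6847.00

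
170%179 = 170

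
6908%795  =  548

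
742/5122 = 371/2561 = 0.14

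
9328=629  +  8699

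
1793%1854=1793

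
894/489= 298/163 = 1.83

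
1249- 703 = 546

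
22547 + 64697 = 87244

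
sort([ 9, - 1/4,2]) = [ - 1/4, 2 , 9]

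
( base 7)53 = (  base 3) 1102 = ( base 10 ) 38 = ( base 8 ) 46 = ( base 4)212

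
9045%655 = 530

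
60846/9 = 6760 + 2/3 = 6760.67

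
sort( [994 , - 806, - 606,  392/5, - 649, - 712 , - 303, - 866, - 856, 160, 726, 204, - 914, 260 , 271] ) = [ - 914,-866, - 856,-806,  -  712, - 649, - 606, - 303  ,  392/5, 160, 204, 260, 271, 726  ,  994]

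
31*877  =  27187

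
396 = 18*22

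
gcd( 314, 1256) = 314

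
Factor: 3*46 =2^1*3^1*23^1 = 138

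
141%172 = 141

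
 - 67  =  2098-2165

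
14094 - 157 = 13937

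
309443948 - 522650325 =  - 213206377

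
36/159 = 12/53 = 0.23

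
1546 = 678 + 868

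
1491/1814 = 1491/1814 = 0.82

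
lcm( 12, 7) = 84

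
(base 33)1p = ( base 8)72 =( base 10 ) 58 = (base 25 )28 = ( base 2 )111010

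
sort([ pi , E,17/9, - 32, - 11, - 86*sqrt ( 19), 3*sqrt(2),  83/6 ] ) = [-86*sqrt(19), - 32, - 11, 17/9, E, pi,  3*sqrt( 2 ),  83/6 ] 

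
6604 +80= 6684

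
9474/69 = 137 + 7/23= 137.30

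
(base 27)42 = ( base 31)3h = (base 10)110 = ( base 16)6E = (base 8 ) 156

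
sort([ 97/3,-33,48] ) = [  -  33,97/3, 48 ]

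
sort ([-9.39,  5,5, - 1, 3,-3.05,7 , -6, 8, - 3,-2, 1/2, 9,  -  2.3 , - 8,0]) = [ - 9.39,-8, - 6,-3.05,-3, - 2.3, - 2,-1,0,1/2,3,5, 5, 7, 8, 9]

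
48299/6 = 8049 + 5/6=8049.83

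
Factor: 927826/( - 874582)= - 887^( - 1)*941^1=- 941/887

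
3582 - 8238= -4656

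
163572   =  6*27262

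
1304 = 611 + 693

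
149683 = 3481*43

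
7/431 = 7/431 = 0.02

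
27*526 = 14202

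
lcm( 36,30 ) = 180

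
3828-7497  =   - 3669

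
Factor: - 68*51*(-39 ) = 2^2*3^2 * 13^1  *17^2 = 135252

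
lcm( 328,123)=984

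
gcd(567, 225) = 9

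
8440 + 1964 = 10404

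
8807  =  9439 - 632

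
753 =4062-3309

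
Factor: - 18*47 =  - 846 = - 2^1* 3^2*47^1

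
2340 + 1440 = 3780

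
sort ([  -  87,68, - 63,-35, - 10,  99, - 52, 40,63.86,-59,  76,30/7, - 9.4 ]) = [ - 87,  -  63, - 59, - 52, - 35, - 10,-9.4,30/7, 40,63.86,68,76 , 99]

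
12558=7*1794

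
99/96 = 1 + 1/32 = 1.03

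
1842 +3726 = 5568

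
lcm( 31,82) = 2542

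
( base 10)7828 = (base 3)101201221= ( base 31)84G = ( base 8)17224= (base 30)8ks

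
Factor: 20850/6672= 2^( - 3) * 5^2=25/8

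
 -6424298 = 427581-6851879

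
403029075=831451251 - 428422176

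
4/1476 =1/369 = 0.00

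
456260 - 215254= 241006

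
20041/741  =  20041/741  =  27.05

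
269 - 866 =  - 597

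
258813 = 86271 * 3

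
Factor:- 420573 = - 3^1 * 140191^1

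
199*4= 796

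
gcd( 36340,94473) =1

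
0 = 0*2867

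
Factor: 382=2^1*191^1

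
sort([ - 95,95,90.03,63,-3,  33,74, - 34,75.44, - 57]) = [ - 95, - 57 , - 34 , - 3, 33, 63,  74, 75.44,90.03,95]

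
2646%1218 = 210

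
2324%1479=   845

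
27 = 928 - 901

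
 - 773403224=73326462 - 846729686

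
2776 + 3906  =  6682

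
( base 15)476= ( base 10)1011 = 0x3f3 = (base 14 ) 523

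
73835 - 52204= 21631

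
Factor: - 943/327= - 3^( -1)*23^1 * 41^1 * 109^( - 1 ) 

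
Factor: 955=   5^1*191^1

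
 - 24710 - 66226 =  - 90936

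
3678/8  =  459  +  3/4 = 459.75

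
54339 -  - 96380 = 150719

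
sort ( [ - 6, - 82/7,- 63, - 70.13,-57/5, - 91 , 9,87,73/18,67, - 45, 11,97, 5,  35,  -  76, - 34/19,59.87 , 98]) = [ - 91, - 76,-70.13,-63, - 45, - 82/7,-57/5, - 6, - 34/19, 73/18,5,9,11,35, 59.87,  67,87,97, 98] 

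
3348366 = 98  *34167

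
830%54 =20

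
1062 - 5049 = - 3987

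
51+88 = 139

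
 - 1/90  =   - 1/90 = - 0.01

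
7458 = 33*226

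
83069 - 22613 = 60456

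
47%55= 47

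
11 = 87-76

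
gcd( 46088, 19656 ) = 56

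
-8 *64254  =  - 514032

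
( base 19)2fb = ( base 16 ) 3fa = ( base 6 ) 4414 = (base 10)1018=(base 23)1L6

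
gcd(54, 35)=1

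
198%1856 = 198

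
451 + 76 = 527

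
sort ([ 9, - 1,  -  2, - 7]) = [-7, - 2, - 1, 9 ]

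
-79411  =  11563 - 90974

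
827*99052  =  81916004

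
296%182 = 114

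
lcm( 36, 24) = 72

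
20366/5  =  20366/5 = 4073.20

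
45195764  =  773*58468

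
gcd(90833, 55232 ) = 1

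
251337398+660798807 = 912136205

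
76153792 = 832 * 91531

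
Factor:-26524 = -2^2*19^1*349^1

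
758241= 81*9361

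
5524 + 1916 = 7440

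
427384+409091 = 836475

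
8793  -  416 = 8377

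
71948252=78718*914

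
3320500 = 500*6641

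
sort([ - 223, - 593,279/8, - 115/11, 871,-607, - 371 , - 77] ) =[ - 607,  -  593, - 371, - 223,- 77, - 115/11,279/8,871 ]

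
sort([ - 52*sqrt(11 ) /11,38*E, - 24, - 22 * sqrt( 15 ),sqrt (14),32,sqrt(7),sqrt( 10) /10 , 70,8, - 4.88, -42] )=[ - 22*sqrt(15), - 42, - 24, - 52*sqrt(11 ) /11,-4.88,sqrt (10 ) /10, sqrt( 7),sqrt( 14),8, 32,70,38*E ] 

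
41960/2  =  20980=   20980.00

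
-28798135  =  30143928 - 58942063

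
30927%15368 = 191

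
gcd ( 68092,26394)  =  2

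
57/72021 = 19/24007 = 0.00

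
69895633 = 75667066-5771433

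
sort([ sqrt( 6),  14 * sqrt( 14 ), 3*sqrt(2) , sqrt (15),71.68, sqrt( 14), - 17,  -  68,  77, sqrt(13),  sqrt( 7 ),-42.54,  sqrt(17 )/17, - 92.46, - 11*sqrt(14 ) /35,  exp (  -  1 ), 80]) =[ - 92.46, - 68, - 42.54,-17, - 11*sqrt( 14 ) /35,sqrt (17) /17, exp(-1 ),  sqrt(6),sqrt( 7),  sqrt(13 ) , sqrt( 14 ), sqrt( 15 ),  3*sqrt( 2), 14 * sqrt( 14 ),71.68,77,80] 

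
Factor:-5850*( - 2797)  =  16362450 = 2^1 * 3^2*5^2 * 13^1*2797^1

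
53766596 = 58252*923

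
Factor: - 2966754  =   - 2^1 * 3^1*7^2* 10091^1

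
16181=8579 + 7602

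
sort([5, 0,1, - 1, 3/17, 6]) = [ - 1, 0, 3/17,1, 5 , 6 ]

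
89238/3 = 29746 = 29746.00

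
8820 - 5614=3206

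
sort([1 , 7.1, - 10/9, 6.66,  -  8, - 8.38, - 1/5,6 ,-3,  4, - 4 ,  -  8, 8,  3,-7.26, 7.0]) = [ - 8.38,-8,-8, - 7.26, - 4,- 3, - 10/9,-1/5, 1 , 3,4, 6,6.66,  7.0, 7.1 , 8]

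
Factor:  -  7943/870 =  - 2^(-1) * 3^( - 1 )*5^( - 1)*13^2 * 29^( - 1 )*47^1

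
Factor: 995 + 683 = 1678  =  2^1*839^1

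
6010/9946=3005/4973=0.60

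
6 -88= - 82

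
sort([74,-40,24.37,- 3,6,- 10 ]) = [ - 40,-10, - 3,6,24.37,74 ]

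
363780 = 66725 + 297055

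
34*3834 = 130356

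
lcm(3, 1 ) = 3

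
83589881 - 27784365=55805516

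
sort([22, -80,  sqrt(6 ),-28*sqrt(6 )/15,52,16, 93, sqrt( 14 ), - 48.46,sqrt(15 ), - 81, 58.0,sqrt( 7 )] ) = [-81, - 80, - 48.46, - 28*sqrt( 6 ) /15,sqrt(6 ),sqrt(7 ), sqrt(14), sqrt ( 15 ), 16,22, 52,58.0,93]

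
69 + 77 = 146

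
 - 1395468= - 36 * 38763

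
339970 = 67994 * 5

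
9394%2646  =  1456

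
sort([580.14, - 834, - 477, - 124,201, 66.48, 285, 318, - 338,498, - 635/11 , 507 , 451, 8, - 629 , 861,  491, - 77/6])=[  -  834, - 629, - 477, - 338, - 124,  -  635/11,- 77/6,8, 66.48,201,285, 318,451, 491, 498, 507, 580.14, 861]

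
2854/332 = 1427/166 = 8.60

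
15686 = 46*341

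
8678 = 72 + 8606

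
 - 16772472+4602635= -12169837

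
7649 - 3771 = 3878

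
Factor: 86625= 3^2*5^3*7^1 * 11^1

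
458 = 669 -211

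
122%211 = 122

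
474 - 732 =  - 258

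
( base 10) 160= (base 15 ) aa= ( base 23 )6m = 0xa0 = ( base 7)316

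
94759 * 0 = 0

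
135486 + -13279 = 122207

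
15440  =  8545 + 6895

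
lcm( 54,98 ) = 2646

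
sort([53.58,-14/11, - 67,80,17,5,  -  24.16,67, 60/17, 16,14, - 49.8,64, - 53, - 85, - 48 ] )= [-85,  -  67, - 53 ,-49.8,  -  48, - 24.16,-14/11,60/17, 5,14,16,17,53.58,64,  67,80 ] 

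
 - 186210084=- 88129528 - 98080556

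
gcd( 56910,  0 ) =56910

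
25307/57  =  443+56/57  =  443.98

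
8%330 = 8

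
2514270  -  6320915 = - 3806645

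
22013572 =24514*898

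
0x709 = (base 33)1lj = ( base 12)1061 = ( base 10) 1801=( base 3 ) 2110201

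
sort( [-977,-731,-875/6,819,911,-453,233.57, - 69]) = [ - 977,- 731, - 453, - 875/6,- 69,233.57,819,911]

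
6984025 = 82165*85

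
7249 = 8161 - 912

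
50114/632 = 25057/316= 79.29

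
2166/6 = 361= 361.00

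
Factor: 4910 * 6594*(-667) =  - 2^2*3^1*5^1*7^1*23^1*29^1*157^1*491^1 = - 21595152180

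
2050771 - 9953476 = - 7902705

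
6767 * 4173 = 28238691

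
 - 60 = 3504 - 3564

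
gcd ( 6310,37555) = 5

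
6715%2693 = 1329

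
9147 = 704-  -  8443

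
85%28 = 1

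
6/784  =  3/392 = 0.01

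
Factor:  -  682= -2^1 * 11^1 * 31^1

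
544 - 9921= - 9377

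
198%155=43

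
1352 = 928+424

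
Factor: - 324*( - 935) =302940 = 2^2*3^4*5^1*11^1*17^1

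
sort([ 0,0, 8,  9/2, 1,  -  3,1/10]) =[  -  3, 0,0 , 1/10,  1,9/2  ,  8 ] 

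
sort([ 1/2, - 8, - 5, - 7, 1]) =[ - 8, - 7, - 5,1/2, 1]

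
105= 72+33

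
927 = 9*103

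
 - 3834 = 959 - 4793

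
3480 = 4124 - 644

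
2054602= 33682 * 61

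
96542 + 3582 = 100124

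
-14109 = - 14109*1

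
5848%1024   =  728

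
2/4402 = 1/2201 =0.00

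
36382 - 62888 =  - 26506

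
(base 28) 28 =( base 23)2I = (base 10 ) 64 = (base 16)40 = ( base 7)121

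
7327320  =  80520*91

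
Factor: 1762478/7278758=19^1*46381^1*3639379^ (  -  1 )= 881239/3639379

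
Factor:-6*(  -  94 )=2^2*3^1*  47^1= 564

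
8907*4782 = 42593274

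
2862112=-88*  ( - 32524 ) 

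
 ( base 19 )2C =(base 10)50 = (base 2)110010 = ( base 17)2G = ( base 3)1212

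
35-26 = 9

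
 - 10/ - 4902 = 5/2451 = 0.00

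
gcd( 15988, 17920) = 28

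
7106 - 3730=3376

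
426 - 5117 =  - 4691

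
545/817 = 545/817 = 0.67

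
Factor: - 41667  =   -3^1*17^1*19^1*43^1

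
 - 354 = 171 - 525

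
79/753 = 79/753  =  0.10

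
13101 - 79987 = - 66886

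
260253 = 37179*7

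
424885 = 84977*5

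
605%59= 15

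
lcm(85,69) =5865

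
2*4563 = 9126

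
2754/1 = 2754 =2754.00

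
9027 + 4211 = 13238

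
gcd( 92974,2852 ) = 2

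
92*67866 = 6243672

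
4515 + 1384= 5899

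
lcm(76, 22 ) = 836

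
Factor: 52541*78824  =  2^3*59^1*167^1 * 52541^1 = 4141491784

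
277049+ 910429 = 1187478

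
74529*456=33985224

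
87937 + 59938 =147875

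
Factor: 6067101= 3^1*23^2*3823^1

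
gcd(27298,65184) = 2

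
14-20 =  - 6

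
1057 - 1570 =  - 513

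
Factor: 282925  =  5^2*11317^1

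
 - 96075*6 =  - 576450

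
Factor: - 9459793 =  - 7^2*193057^1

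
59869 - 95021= - 35152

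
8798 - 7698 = 1100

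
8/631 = 8/631 = 0.01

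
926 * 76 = 70376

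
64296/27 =7144/3 = 2381.33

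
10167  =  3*3389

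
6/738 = 1/123 = 0.01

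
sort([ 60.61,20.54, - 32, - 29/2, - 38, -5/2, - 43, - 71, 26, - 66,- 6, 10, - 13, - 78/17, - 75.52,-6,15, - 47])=[-75.52,-71, - 66,-47, - 43, - 38,-32, -29/2, - 13, - 6,-6, - 78/17, - 5/2,10,15, 20.54,  26,60.61]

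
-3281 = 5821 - 9102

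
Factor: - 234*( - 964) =225576 = 2^3*3^2 * 13^1*241^1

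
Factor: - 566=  - 2^1*283^1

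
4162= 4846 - 684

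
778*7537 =5863786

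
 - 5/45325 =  - 1 + 9064/9065 = - 0.00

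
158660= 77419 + 81241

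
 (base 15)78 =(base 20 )5d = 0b1110001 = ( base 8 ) 161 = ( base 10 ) 113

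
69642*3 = 208926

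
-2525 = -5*505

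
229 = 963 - 734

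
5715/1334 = 5715/1334 = 4.28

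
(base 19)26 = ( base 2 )101100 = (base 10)44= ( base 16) 2c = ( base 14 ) 32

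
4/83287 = 4/83287 = 0.00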